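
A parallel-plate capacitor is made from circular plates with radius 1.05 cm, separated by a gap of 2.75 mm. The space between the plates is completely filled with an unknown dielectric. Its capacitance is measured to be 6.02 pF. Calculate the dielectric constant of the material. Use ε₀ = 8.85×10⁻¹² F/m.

κ ≈ 5.40

A = π(1.05 cm)² = 3.46×10⁻⁴ m².
κ = Cd/(ε₀A) = 6.02×10⁻¹² × 2.75×10⁻³ / (8.85×10⁻¹² × 3.46×10⁻⁴) = 5.40.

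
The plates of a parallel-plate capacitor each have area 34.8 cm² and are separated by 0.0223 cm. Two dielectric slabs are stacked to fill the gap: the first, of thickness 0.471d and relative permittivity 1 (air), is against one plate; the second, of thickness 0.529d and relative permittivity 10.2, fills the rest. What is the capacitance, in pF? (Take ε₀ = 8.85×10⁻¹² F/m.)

264 pF

A = 34.8 cm² = 3.48×10⁻³ m².
Stacked slabs ⇒ two capacitors in series, each with the full plate area.
C₁ = κ₁ε₀A/d₁ = 1.00 × 8.85×10⁻¹² × 3.48×10⁻³ / 1.05×10⁻⁴ = 2.93×10⁻¹⁰ F.
C₂ = κ₂ε₀A/d₂ = 10.2 × 8.85×10⁻¹² × 3.48×10⁻³ / 1.18×10⁻⁴ = 2.66×10⁻⁹ F.
C = (1/C₁ + 1/C₂)⁻¹ = 2.64×10⁻¹⁰ F.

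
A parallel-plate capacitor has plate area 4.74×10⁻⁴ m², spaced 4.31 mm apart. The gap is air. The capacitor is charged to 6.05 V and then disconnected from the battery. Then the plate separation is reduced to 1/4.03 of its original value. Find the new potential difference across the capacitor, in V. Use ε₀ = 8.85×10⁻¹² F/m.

1.50 V

Initially C₁ = ε₀A/d = 8.85×10⁻¹² × 4.74×10⁻⁴ / 4.31×10⁻³ = 9.73×10⁻¹³ F.
V₁ = 6.05 V.
Isolated ⇒ Q is held fixed. C₂ = 4.03 C₁ and V = Q/C, so V₂/V₁ = C₁/C₂ = 0.248.
V₂ = 0.248 × 6.05 = 1.50 V.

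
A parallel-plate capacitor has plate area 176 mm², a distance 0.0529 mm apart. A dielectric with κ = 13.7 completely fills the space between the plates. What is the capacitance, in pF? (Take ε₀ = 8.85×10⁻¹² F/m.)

C ≈ 403 pF

A = 176 mm² = 1.76×10⁻⁴ m².
C = κε₀A/d = 13.7 × 8.85×10⁻¹² × 1.76×10⁻⁴ / 5.29×10⁻⁵ = 4.03×10⁻¹⁰ F.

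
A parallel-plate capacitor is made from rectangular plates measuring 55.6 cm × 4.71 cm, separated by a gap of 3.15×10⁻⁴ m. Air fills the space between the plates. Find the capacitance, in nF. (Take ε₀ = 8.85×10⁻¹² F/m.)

C ≈ 0.736 nF

A = 55.6 × 4.71 cm² = 2.62×10⁻² m².
C = ε₀A/d = 8.85×10⁻¹² × 2.62×10⁻² / 3.15×10⁻⁴ = 7.36×10⁻¹⁰ F.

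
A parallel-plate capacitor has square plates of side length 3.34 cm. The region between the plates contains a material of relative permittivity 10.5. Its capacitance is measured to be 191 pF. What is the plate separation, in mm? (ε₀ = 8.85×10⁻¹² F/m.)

A = (3.34 cm)² = 1.12×10⁻³ m².
d = κε₀A/C = 10.5 × 8.85×10⁻¹² × 1.12×10⁻³ / 1.91×10⁻¹⁰ = 5.43×10⁻⁴ m.

0.543 mm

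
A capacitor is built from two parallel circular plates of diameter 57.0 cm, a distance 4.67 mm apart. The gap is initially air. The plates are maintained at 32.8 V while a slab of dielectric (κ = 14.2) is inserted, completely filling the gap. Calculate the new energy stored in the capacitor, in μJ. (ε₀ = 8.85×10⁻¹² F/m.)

A = π(57.0/2 cm)² = 0.255 m².
Initially C₁ = ε₀A/d = 8.85×10⁻¹² × 0.255 / 4.67×10⁻³ = 4.84×10⁻¹⁰ F.
U₁ = 2.60×10⁻⁷ J.
Battery connected ⇒ V is held fixed. C₂ = 14.2 C₁ and U = ½CV², so U₂/U₁ = C₂/C₁ = 14.2.
U₂ = 14.2 × 2.60×10⁻⁷ = 3.69×10⁻⁶ J.

U ≈ 3.69 μJ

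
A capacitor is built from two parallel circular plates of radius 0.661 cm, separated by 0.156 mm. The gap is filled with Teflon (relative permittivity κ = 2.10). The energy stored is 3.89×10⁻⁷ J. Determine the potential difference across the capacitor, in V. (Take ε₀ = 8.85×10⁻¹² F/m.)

218 V

A = π(0.661 cm)² = 1.37×10⁻⁴ m².
C = κε₀A/d = 2.10 × 8.85×10⁻¹² × 1.37×10⁻⁴ / 1.56×10⁻⁴ = 1.64×10⁻¹¹ F.
V = √(2U/C) = √(2 × 3.89×10⁻⁷ / 1.64×10⁻¹¹) = 2.18×10² V.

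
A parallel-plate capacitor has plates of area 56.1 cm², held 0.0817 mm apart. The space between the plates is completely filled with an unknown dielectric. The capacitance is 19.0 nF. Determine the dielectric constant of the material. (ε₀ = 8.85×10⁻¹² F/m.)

κ ≈ 31.3

A = 56.1 cm² = 5.61×10⁻³ m².
κ = Cd/(ε₀A) = 1.90×10⁻⁸ × 8.17×10⁻⁵ / (8.85×10⁻¹² × 5.61×10⁻³) = 31.3.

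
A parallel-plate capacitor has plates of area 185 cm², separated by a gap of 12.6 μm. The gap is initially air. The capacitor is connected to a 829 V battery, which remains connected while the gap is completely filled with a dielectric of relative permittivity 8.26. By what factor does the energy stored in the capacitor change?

8.26

Battery connected ⇒ V is held fixed.
C₂ = 8.26 C₁ and U = ½CV², so U₂/U₁ = C₂/C₁ = 8.26.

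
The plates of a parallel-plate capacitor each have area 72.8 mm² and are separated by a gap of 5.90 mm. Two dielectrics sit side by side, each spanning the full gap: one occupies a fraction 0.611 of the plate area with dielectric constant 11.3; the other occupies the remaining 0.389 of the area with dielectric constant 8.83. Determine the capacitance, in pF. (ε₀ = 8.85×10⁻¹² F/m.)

1.13 pF

A = 72.8 mm² = 7.28×10⁻⁵ m².
Side-by-side slabs ⇒ two capacitors in parallel, each spanning the full gap.
C₁ = κ₁ε₀A₁/d = 11.3 × 8.85×10⁻¹² × 4.45×10⁻⁵ / 5.90×10⁻³ = 7.54×10⁻¹³ F.
C₂ = κ₂ε₀A₂/d = 8.83 × 8.85×10⁻¹² × 2.83×10⁻⁵ / 5.90×10⁻³ = 3.75×10⁻¹³ F.
C = C₁ + C₂ = 1.13×10⁻¹² F.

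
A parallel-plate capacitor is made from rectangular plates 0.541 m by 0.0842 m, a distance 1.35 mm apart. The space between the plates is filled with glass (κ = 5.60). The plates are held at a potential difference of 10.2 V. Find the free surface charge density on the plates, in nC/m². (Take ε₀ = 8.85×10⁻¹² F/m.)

A = 0.541 × 0.0842 m² = 4.56×10⁻² m².
C = κε₀A/d = 5.60 × 8.85×10⁻¹² × 4.56×10⁻² / 1.35×10⁻³ = 1.67×10⁻⁹ F.
σ = Q/A = CV/A = 1.67×10⁻⁹ × 10.2 / 4.56×10⁻² = 3.74×10⁻⁷ C/m².

σ ≈ 374 nC/m²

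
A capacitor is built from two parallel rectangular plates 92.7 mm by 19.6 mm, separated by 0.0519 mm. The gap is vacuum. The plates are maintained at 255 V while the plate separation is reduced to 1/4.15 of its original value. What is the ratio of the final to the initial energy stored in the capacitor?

4.15

Battery connected ⇒ V is held fixed.
C₂ = 4.15 C₁ and U = ½CV², so U₂/U₁ = C₂/C₁ = 4.15.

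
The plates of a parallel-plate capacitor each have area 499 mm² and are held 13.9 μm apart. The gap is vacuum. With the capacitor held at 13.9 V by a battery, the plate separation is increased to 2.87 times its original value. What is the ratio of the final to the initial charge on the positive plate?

Q₂/Q₁ ≈ 0.348

Battery connected ⇒ V is held fixed.
C₂ = 0.348 C₁ and Q = CV, so Q₂/Q₁ = C₂/C₁ = 0.348.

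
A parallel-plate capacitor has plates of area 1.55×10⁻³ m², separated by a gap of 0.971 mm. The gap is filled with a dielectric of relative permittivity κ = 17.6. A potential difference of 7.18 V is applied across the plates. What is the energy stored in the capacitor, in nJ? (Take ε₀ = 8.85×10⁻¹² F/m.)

6.41 nJ

C = κε₀A/d = 17.6 × 8.85×10⁻¹² × 1.55×10⁻³ / 9.71×10⁻⁴ = 2.49×10⁻¹⁰ F.
U = ½CV² = ½ × 2.49×10⁻¹⁰ × (7.18)² = 6.41×10⁻⁹ J.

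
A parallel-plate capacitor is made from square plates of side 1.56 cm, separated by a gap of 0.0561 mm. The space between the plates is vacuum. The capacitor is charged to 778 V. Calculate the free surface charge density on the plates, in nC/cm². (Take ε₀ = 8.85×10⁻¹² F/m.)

A = (1.56 cm)² = 2.43×10⁻⁴ m².
C = ε₀A/d = 8.85×10⁻¹² × 2.43×10⁻⁴ / 5.61×10⁻⁵ = 3.84×10⁻¹¹ F.
σ = Q/A = CV/A = 3.84×10⁻¹¹ × 778 / 2.43×10⁻⁴ = 1.23×10⁻⁴ C/m².

12.3 nC/cm²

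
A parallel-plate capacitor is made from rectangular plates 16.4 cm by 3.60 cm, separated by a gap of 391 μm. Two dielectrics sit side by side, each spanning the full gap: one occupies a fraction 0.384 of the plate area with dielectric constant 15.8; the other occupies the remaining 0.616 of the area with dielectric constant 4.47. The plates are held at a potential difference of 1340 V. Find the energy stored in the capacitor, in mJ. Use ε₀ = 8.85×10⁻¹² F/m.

U ≈ 1.06 mJ

A = 16.4 × 3.60 cm² = 5.90×10⁻³ m².
Side-by-side slabs ⇒ two capacitors in parallel, each spanning the full gap.
C₁ = κ₁ε₀A₁/d = 15.8 × 8.85×10⁻¹² × 2.27×10⁻³ / 3.91×10⁻⁴ = 8.11×10⁻¹⁰ F.
C₂ = κ₂ε₀A₂/d = 4.47 × 8.85×10⁻¹² × 3.64×10⁻³ / 3.91×10⁻⁴ = 3.68×10⁻¹⁰ F.
C = C₁ + C₂ = 1.18×10⁻⁹ F.
U = ½CV² = ½ × 1.18×10⁻⁹ × (1340)² = 1.06×10⁻³ J.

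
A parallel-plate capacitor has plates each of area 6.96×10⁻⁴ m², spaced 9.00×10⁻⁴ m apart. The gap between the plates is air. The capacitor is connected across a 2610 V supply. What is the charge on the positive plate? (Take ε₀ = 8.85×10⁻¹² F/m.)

C = ε₀A/d = 8.85×10⁻¹² × 6.96×10⁻⁴ / 9.00×10⁻⁴ = 6.84×10⁻¹² F.
Q = CV = 6.84×10⁻¹² × 2610 = 1.79×10⁻⁸ C.

Q ≈ 17.9 nC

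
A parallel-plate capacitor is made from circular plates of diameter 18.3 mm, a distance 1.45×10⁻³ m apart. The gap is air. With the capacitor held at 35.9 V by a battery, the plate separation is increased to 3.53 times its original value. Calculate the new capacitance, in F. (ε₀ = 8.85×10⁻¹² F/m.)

C ≈ 4.55×10⁻¹³ F

A = π(18.3/2 mm)² = 2.63×10⁻⁴ m².
Initially C₁ = ε₀A/d = 8.85×10⁻¹² × 2.63×10⁻⁴ / 1.45×10⁻³ = 1.61×10⁻¹² F.
C = ε₀A/d scales as 1/d, so C₂/C₁ = d₁/d₂ = 1/3.53 = 0.283.
C₂ = 0.283 × 1.61×10⁻¹² = 4.55×10⁻¹³ F.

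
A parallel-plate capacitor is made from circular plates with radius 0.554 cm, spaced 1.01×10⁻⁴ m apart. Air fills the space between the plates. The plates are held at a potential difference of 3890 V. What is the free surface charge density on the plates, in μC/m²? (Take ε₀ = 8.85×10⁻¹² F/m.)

A = π(0.554 cm)² = 9.64×10⁻⁵ m².
C = ε₀A/d = 8.85×10⁻¹² × 9.64×10⁻⁵ / 1.01×10⁻⁴ = 8.45×10⁻¹² F.
σ = Q/A = CV/A = 8.45×10⁻¹² × 3890 / 9.64×10⁻⁵ = 3.41×10⁻⁴ C/m².

σ ≈ 341 μC/m²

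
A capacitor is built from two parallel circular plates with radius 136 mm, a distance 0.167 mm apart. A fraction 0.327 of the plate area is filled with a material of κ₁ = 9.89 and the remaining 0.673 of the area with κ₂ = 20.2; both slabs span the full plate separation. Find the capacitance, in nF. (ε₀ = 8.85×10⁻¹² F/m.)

C ≈ 51.8 nF

A = π(136 mm)² = 5.81×10⁻² m².
Side-by-side slabs ⇒ two capacitors in parallel, each spanning the full gap.
C₁ = κ₁ε₀A₁/d = 9.89 × 8.85×10⁻¹² × 1.90×10⁻² / 1.67×10⁻⁴ = 9.96×10⁻⁹ F.
C₂ = κ₂ε₀A₂/d = 20.2 × 8.85×10⁻¹² × 3.91×10⁻² / 1.67×10⁻⁴ = 4.19×10⁻⁸ F.
C = C₁ + C₂ = 5.18×10⁻⁸ F.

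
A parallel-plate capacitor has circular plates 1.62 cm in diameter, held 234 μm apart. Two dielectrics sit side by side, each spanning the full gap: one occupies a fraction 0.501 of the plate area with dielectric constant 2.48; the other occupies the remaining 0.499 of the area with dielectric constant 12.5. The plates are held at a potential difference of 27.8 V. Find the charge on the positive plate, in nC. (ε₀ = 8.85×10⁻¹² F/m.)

Q ≈ 1.62 nC

A = π(1.62/2 cm)² = 2.06×10⁻⁴ m².
Side-by-side slabs ⇒ two capacitors in parallel, each spanning the full gap.
C₁ = κ₁ε₀A₁/d = 2.48 × 8.85×10⁻¹² × 1.03×10⁻⁴ / 2.34×10⁻⁴ = 9.69×10⁻¹² F.
C₂ = κ₂ε₀A₂/d = 12.5 × 8.85×10⁻¹² × 1.03×10⁻⁴ / 2.34×10⁻⁴ = 4.86×10⁻¹¹ F.
C = C₁ + C₂ = 5.83×10⁻¹¹ F.
Q = CV = 5.83×10⁻¹¹ × 27.8 = 1.62×10⁻⁹ C.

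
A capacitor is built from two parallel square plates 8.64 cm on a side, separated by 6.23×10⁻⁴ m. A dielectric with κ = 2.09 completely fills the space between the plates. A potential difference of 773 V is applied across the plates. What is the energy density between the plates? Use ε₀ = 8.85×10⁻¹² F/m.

u ≈ 14.2 J/m³

E = V/d = 773 / 6.23×10⁻⁴ = 1.24×10⁶ V/m.
u = ½κε₀E² = ½ × 2.09 × 8.85×10⁻¹² × (1.24×10⁶)² = 14.2 J/m³.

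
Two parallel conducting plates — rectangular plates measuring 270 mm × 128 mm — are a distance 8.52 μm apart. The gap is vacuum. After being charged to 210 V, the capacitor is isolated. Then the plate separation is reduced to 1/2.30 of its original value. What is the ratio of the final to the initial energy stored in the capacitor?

0.435

Isolated ⇒ Q is held fixed.
C₂ = 2.30 C₁ and U = Q²/(2C), so U₂/U₁ = C₁/C₂ = 0.435.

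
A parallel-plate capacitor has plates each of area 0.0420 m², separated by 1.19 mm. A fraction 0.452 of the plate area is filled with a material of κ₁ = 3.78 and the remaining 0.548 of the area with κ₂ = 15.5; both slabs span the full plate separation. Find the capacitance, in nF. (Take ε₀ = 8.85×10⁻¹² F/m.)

Side-by-side slabs ⇒ two capacitors in parallel, each spanning the full gap.
C₁ = κ₁ε₀A₁/d = 3.78 × 8.85×10⁻¹² × 1.90×10⁻² / 1.19×10⁻³ = 5.34×10⁻¹⁰ F.
C₂ = κ₂ε₀A₂/d = 15.5 × 8.85×10⁻¹² × 2.30×10⁻² / 1.19×10⁻³ = 2.65×10⁻⁹ F.
C = C₁ + C₂ = 3.19×10⁻⁹ F.

3.19 nF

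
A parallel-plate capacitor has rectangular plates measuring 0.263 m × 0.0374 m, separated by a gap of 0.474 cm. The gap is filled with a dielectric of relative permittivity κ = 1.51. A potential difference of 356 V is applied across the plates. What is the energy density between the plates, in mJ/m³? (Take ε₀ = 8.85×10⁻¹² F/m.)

u ≈ 37.7 mJ/m³

E = V/d = 356 / 4.74×10⁻³ = 7.51×10⁴ V/m.
u = ½κε₀E² = ½ × 1.51 × 8.85×10⁻¹² × (7.51×10⁴)² = 3.77×10⁻² J/m³.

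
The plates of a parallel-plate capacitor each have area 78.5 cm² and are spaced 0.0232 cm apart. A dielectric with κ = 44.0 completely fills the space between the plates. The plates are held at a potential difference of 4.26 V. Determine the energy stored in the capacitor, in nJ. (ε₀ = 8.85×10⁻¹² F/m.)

A = 78.5 cm² = 7.85×10⁻³ m².
C = κε₀A/d = 44.0 × 8.85×10⁻¹² × 7.85×10⁻³ / 2.32×10⁻⁴ = 1.32×10⁻⁸ F.
U = ½CV² = ½ × 1.32×10⁻⁸ × (4.26)² = 1.20×10⁻⁷ J.

U ≈ 120 nJ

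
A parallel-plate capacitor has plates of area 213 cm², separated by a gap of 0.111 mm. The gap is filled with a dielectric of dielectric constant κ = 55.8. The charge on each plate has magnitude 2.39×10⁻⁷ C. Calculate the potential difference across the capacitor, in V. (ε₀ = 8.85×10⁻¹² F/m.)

A = 213 cm² = 2.13×10⁻² m².
C = κε₀A/d = 55.8 × 8.85×10⁻¹² × 2.13×10⁻² / 1.11×10⁻⁴ = 9.48×10⁻⁸ F.
V = Q/C = 2.39×10⁻⁷ / 9.48×10⁻⁸ = 2.52 V.

V ≈ 2.52 V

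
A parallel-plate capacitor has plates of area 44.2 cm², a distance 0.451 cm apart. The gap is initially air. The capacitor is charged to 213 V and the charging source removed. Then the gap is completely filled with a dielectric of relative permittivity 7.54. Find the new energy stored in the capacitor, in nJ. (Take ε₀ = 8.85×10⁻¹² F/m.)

26.1 nJ

A = 44.2 cm² = 4.42×10⁻³ m².
Initially C₁ = ε₀A/d = 8.85×10⁻¹² × 4.42×10⁻³ / 4.51×10⁻³ = 8.67×10⁻¹² F.
U₁ = 1.97×10⁻⁷ J.
Isolated ⇒ Q is held fixed. C₂ = 7.54 C₁ and U = Q²/(2C), so U₂/U₁ = C₁/C₂ = 0.133.
U₂ = 0.133 × 1.97×10⁻⁷ = 2.61×10⁻⁸ J.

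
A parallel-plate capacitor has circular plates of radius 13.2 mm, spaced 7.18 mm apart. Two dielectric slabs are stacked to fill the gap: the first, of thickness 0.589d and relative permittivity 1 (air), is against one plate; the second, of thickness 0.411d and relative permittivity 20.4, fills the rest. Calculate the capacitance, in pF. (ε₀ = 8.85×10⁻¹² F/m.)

C ≈ 1.11 pF

A = π(13.2 mm)² = 5.47×10⁻⁴ m².
Stacked slabs ⇒ two capacitors in series, each with the full plate area.
C₁ = κ₁ε₀A/d₁ = 1.00 × 8.85×10⁻¹² × 5.47×10⁻⁴ / 4.23×10⁻³ = 1.15×10⁻¹² F.
C₂ = κ₂ε₀A/d₂ = 20.4 × 8.85×10⁻¹² × 5.47×10⁻⁴ / 2.95×10⁻³ = 3.35×10⁻¹¹ F.
C = (1/C₁ + 1/C₂)⁻¹ = 1.11×10⁻¹² F.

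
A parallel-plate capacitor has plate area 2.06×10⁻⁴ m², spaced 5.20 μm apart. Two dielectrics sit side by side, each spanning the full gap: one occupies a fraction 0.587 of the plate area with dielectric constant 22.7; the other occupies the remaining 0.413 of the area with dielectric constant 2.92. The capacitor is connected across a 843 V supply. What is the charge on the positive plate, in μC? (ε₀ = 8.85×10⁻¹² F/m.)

Q ≈ 4.29 μC

Side-by-side slabs ⇒ two capacitors in parallel, each spanning the full gap.
C₁ = κ₁ε₀A₁/d = 22.7 × 8.85×10⁻¹² × 1.21×10⁻⁴ / 5.20×10⁻⁶ = 4.67×10⁻⁹ F.
C₂ = κ₂ε₀A₂/d = 2.92 × 8.85×10⁻¹² × 8.51×10⁻⁵ / 5.20×10⁻⁶ = 4.23×10⁻¹⁰ F.
C = C₁ + C₂ = 5.09×10⁻⁹ F.
Q = CV = 5.09×10⁻⁹ × 843 = 4.29×10⁻⁶ C.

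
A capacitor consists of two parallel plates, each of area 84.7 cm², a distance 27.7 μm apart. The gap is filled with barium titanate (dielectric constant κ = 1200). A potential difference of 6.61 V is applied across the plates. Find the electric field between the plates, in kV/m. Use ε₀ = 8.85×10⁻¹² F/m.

E = V/d = 6.61 / 2.77×10⁻⁵ = 2.39×10⁵ V/m.

239 kV/m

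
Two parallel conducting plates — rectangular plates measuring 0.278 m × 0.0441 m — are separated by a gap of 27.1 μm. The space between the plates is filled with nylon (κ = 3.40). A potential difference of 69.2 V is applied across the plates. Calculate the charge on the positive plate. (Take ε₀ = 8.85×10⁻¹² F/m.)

A = 0.278 × 0.0441 m² = 1.23×10⁻² m².
C = κε₀A/d = 3.40 × 8.85×10⁻¹² × 1.23×10⁻² / 2.71×10⁻⁵ = 1.36×10⁻⁸ F.
Q = CV = 1.36×10⁻⁸ × 69.2 = 9.42×10⁻⁷ C.

Q ≈ 0.942 μC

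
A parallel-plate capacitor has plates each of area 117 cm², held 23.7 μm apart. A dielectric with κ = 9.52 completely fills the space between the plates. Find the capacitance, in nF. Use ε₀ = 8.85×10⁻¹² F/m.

A = 117 cm² = 1.17×10⁻² m².
C = κε₀A/d = 9.52 × 8.85×10⁻¹² × 1.17×10⁻² / 2.37×10⁻⁵ = 4.16×10⁻⁸ F.

C ≈ 41.6 nF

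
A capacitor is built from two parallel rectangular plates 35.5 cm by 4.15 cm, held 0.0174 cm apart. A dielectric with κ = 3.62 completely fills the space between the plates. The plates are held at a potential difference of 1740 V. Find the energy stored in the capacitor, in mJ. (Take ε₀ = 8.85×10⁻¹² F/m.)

A = 35.5 × 4.15 cm² = 1.47×10⁻² m².
C = κε₀A/d = 3.62 × 8.85×10⁻¹² × 1.47×10⁻² / 1.74×10⁻⁴ = 2.71×10⁻⁹ F.
U = ½CV² = ½ × 2.71×10⁻⁹ × (1740)² = 4.11×10⁻³ J.

U ≈ 4.11 mJ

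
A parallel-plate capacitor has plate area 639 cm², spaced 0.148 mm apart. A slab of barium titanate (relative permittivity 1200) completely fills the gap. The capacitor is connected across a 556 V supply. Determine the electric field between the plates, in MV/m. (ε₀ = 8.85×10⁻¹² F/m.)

E = V/d = 556 / 1.48×10⁻⁴ = 3.76×10⁶ V/m.

3.76 MV/m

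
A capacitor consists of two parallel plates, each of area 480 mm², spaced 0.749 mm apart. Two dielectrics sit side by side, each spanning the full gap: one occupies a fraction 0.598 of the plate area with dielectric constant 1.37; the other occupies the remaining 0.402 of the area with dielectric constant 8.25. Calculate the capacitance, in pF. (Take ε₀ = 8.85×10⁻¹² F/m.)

A = 480 mm² = 4.80×10⁻⁴ m².
Side-by-side slabs ⇒ two capacitors in parallel, each spanning the full gap.
C₁ = κ₁ε₀A₁/d = 1.37 × 8.85×10⁻¹² × 2.87×10⁻⁴ / 7.49×10⁻⁴ = 4.65×10⁻¹² F.
C₂ = κ₂ε₀A₂/d = 8.25 × 8.85×10⁻¹² × 1.93×10⁻⁴ / 7.49×10⁻⁴ = 1.88×10⁻¹¹ F.
C = C₁ + C₂ = 2.35×10⁻¹¹ F.

C ≈ 23.5 pF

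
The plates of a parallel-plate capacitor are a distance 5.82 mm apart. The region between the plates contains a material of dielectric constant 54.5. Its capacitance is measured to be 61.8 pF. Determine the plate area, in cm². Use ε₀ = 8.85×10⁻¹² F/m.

A = Cd/(κε₀) = 6.18×10⁻¹¹ × 5.82×10⁻³ / (54.5 × 8.85×10⁻¹²) = 7.46×10⁻⁴ m².

A ≈ 7.46 cm²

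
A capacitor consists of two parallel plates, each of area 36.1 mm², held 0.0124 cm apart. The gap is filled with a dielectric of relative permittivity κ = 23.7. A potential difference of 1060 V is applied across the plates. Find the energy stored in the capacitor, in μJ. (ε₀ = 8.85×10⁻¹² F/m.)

A = 36.1 mm² = 3.61×10⁻⁵ m².
C = κε₀A/d = 23.7 × 8.85×10⁻¹² × 3.61×10⁻⁵ / 1.24×10⁻⁴ = 6.11×10⁻¹¹ F.
U = ½CV² = ½ × 6.11×10⁻¹¹ × (1060)² = 3.43×10⁻⁵ J.

34.3 μJ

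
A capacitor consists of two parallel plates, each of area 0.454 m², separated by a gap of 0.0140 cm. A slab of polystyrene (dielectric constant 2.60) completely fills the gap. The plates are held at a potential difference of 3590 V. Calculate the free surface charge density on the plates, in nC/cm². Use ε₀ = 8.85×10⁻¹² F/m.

σ ≈ 59.0 nC/cm²

C = κε₀A/d = 2.60 × 8.85×10⁻¹² × 0.454 / 1.40×10⁻⁴ = 7.46×10⁻⁸ F.
σ = Q/A = CV/A = 7.46×10⁻⁸ × 3590 / 0.454 = 5.90×10⁻⁴ C/m².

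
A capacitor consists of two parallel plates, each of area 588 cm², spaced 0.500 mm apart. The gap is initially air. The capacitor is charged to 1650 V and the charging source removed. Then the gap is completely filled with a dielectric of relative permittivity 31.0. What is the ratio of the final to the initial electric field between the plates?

Isolated ⇒ Q is held fixed.
V₂ = Q/C₂ = V₁/31.0; E = V/d, so E₂/E₁ = (V₂/V₁)(d₁/d₂) = 0.0323.

E₂/E₁ ≈ 0.0323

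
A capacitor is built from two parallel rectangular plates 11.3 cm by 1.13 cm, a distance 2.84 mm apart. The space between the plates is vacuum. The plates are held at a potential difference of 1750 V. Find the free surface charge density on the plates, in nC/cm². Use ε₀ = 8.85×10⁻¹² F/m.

σ ≈ 0.545 nC/cm²

A = 11.3 × 1.13 cm² = 1.28×10⁻³ m².
C = ε₀A/d = 8.85×10⁻¹² × 1.28×10⁻³ / 2.84×10⁻³ = 3.98×10⁻¹² F.
σ = Q/A = CV/A = 3.98×10⁻¹² × 1750 / 1.28×10⁻³ = 5.45×10⁻⁶ C/m².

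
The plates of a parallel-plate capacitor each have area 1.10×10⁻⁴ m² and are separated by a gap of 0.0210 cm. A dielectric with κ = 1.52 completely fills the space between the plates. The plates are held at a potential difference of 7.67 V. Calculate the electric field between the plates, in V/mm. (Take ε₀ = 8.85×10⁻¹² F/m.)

E = V/d = 7.67 / 2.10×10⁻⁴ = 3.65×10⁴ V/m.

36.5 V/mm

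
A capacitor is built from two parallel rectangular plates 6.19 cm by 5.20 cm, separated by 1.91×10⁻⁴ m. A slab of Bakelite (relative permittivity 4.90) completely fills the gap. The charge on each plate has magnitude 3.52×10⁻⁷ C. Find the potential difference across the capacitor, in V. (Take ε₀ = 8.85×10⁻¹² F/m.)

482 V

A = 6.19 × 5.20 cm² = 3.22×10⁻³ m².
C = κε₀A/d = 4.90 × 8.85×10⁻¹² × 3.22×10⁻³ / 1.91×10⁻⁴ = 7.31×10⁻¹⁰ F.
V = Q/C = 3.52×10⁻⁷ / 7.31×10⁻¹⁰ = 4.82×10² V.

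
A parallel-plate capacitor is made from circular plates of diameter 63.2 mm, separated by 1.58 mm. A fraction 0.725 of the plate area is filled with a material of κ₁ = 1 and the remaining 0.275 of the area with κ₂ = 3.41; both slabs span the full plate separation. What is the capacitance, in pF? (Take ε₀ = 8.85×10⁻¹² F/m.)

A = π(63.2/2 mm)² = 3.14×10⁻³ m².
Side-by-side slabs ⇒ two capacitors in parallel, each spanning the full gap.
C₁ = κ₁ε₀A₁/d = 1.00 × 8.85×10⁻¹² × 2.27×10⁻³ / 1.58×10⁻³ = 1.27×10⁻¹¹ F.
C₂ = κ₂ε₀A₂/d = 3.41 × 8.85×10⁻¹² × 8.63×10⁻⁴ / 1.58×10⁻³ = 1.65×10⁻¹¹ F.
C = C₁ + C₂ = 2.92×10⁻¹¹ F.

C ≈ 29.2 pF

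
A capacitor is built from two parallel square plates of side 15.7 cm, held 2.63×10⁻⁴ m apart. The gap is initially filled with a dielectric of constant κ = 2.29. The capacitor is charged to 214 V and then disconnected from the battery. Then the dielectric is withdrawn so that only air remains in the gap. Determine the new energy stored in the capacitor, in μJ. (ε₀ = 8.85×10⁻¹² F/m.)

99.6 μJ

A = (15.7 cm)² = 2.46×10⁻² m².
Initially C₁ = κε₀A/d = 2.29 × 8.85×10⁻¹² × 2.46×10⁻² / 2.63×10⁻⁴ = 1.90×10⁻⁹ F.
U₁ = 4.35×10⁻⁵ J.
Isolated ⇒ Q is held fixed. C₂ = 0.437 C₁ and U = Q²/(2C), so U₂/U₁ = C₁/C₂ = 2.29.
U₂ = 2.29 × 4.35×10⁻⁵ = 9.96×10⁻⁵ J.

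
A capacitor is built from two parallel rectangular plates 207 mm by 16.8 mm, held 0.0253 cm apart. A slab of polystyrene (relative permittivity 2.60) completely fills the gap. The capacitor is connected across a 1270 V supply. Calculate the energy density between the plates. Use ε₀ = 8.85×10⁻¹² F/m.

E = V/d = 1270 / 2.53×10⁻⁴ = 5.02×10⁶ V/m.
u = ½κε₀E² = ½ × 2.60 × 8.85×10⁻¹² × (5.02×10⁶)² = 2.90×10² J/m³.

290 J/m³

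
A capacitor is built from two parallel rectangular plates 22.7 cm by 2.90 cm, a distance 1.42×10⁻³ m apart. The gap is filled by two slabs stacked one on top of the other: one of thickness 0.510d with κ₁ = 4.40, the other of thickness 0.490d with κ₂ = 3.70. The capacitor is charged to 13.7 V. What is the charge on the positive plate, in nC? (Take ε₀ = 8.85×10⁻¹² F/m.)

A = 22.7 × 2.90 cm² = 6.58×10⁻³ m².
Stacked slabs ⇒ two capacitors in series, each with the full plate area.
C₁ = κ₁ε₀A/d₁ = 4.40 × 8.85×10⁻¹² × 6.58×10⁻³ / 7.24×10⁻⁴ = 3.54×10⁻¹⁰ F.
C₂ = κ₂ε₀A/d₂ = 3.70 × 8.85×10⁻¹² × 6.58×10⁻³ / 6.96×10⁻⁴ = 3.10×10⁻¹⁰ F.
C = (1/C₁ + 1/C₂)⁻¹ = 1.65×10⁻¹⁰ F.
Q = CV = 1.65×10⁻¹⁰ × 13.7 = 2.26×10⁻⁹ C.

Q ≈ 2.26 nC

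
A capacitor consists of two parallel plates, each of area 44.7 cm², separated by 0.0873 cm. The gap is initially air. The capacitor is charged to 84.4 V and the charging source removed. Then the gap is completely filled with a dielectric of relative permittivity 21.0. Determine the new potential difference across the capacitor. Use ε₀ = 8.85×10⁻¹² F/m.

A = 44.7 cm² = 4.47×10⁻³ m².
Initially C₁ = ε₀A/d = 8.85×10⁻¹² × 4.47×10⁻³ / 8.73×10⁻⁴ = 4.53×10⁻¹¹ F.
V₁ = 84.4 V.
Isolated ⇒ Q is held fixed. C₂ = 21.0 C₁ and V = Q/C, so V₂/V₁ = C₁/C₂ = 0.0476.
V₂ = 0.0476 × 84.4 = 4.02 V.

4.02 V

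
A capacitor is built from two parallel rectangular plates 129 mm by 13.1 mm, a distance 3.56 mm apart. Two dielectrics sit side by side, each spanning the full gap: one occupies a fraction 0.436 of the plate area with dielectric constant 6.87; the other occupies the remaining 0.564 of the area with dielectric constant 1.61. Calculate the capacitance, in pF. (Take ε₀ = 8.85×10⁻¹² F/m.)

A = 129 × 13.1 mm² = 1.69×10⁻³ m².
Side-by-side slabs ⇒ two capacitors in parallel, each spanning the full gap.
C₁ = κ₁ε₀A₁/d = 6.87 × 8.85×10⁻¹² × 7.37×10⁻⁴ / 3.56×10⁻³ = 1.26×10⁻¹¹ F.
C₂ = κ₂ε₀A₂/d = 1.61 × 8.85×10⁻¹² × 9.53×10⁻⁴ / 3.56×10⁻³ = 3.81×10⁻¹² F.
C = C₁ + C₂ = 1.64×10⁻¹¹ F.

16.4 pF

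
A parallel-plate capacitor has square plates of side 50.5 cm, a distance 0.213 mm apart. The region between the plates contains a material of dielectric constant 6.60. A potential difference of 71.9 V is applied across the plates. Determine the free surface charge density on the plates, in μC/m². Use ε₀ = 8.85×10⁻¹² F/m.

σ ≈ 19.7 μC/m²

A = (50.5 cm)² = 0.255 m².
C = κε₀A/d = 6.60 × 8.85×10⁻¹² × 0.255 / 2.13×10⁻⁴ = 6.99×10⁻⁸ F.
σ = Q/A = CV/A = 6.99×10⁻⁸ × 71.9 / 0.255 = 1.97×10⁻⁵ C/m².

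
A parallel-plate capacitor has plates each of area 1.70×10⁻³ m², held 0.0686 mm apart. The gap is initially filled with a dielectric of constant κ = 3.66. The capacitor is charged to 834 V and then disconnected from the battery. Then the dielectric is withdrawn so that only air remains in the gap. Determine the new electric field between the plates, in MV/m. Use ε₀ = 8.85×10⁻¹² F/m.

E ≈ 44.5 MV/m

Initially C₁ = κε₀A/d = 3.66 × 8.85×10⁻¹² × 1.70×10⁻³ / 6.86×10⁻⁵ = 8.03×10⁻¹⁰ F.
E₁ = 1.22×10⁷ V/m.
Isolated ⇒ Q is held fixed. V₂ = Q/C₂ = V₁/0.273; E = V/d, so E₂/E₁ = (V₂/V₁)(d₁/d₂) = 3.66.
E₂ = 3.66 × 1.22×10⁷ = 4.45×10⁷ V/m.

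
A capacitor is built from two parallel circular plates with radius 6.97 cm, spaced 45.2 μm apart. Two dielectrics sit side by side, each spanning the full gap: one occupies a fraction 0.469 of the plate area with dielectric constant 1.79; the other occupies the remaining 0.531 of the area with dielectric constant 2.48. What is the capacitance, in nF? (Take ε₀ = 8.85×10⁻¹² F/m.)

A = π(6.97 cm)² = 1.53×10⁻² m².
Side-by-side slabs ⇒ two capacitors in parallel, each spanning the full gap.
C₁ = κ₁ε₀A₁/d = 1.79 × 8.85×10⁻¹² × 7.16×10⁻³ / 4.52×10⁻⁵ = 2.51×10⁻⁹ F.
C₂ = κ₂ε₀A₂/d = 2.48 × 8.85×10⁻¹² × 8.10×10⁻³ / 4.52×10⁻⁵ = 3.94×10⁻⁹ F.
C = C₁ + C₂ = 6.44×10⁻⁹ F.

C ≈ 6.44 nF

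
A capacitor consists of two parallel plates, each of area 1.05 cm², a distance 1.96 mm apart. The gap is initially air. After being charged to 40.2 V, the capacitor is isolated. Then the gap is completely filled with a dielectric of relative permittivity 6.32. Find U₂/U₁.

Isolated ⇒ Q is held fixed.
C₂ = 6.32 C₁ and U = Q²/(2C), so U₂/U₁ = C₁/C₂ = 0.158.

U₂/U₁ ≈ 0.158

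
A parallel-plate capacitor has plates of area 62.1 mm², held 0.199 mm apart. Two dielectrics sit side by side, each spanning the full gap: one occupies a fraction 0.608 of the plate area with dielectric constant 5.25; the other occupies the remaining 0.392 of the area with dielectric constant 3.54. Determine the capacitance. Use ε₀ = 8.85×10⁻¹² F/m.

C ≈ 12.6 pF

A = 62.1 mm² = 6.21×10⁻⁵ m².
Side-by-side slabs ⇒ two capacitors in parallel, each spanning the full gap.
C₁ = κ₁ε₀A₁/d = 5.25 × 8.85×10⁻¹² × 3.78×10⁻⁵ / 1.99×10⁻⁴ = 8.82×10⁻¹² F.
C₂ = κ₂ε₀A₂/d = 3.54 × 8.85×10⁻¹² × 2.43×10⁻⁵ / 1.99×10⁻⁴ = 3.83×10⁻¹² F.
C = C₁ + C₂ = 1.26×10⁻¹¹ F.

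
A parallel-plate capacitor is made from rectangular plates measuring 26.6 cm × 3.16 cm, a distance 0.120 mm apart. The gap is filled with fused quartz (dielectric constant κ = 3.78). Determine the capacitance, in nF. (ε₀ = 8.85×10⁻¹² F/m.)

A = 26.6 × 3.16 cm² = 8.41×10⁻³ m².
C = κε₀A/d = 3.78 × 8.85×10⁻¹² × 8.41×10⁻³ / 1.20×10⁻⁴ = 2.34×10⁻⁹ F.

2.34 nF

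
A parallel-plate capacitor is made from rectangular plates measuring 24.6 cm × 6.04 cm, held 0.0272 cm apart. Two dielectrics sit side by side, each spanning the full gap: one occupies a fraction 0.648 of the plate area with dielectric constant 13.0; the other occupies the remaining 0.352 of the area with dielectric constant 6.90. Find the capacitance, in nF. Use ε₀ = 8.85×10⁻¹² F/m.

C ≈ 5.25 nF

A = 24.6 × 6.04 cm² = 1.49×10⁻² m².
Side-by-side slabs ⇒ two capacitors in parallel, each spanning the full gap.
C₁ = κ₁ε₀A₁/d = 13.0 × 8.85×10⁻¹² × 9.63×10⁻³ / 2.72×10⁻⁴ = 4.07×10⁻⁹ F.
C₂ = κ₂ε₀A₂/d = 6.90 × 8.85×10⁻¹² × 5.23×10⁻³ / 2.72×10⁻⁴ = 1.17×10⁻⁹ F.
C = C₁ + C₂ = 5.25×10⁻⁹ F.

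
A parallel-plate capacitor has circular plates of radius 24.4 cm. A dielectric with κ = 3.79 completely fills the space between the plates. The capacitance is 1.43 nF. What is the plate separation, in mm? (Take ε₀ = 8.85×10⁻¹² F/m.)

A = π(24.4 cm)² = 0.187 m².
d = κε₀A/C = 3.79 × 8.85×10⁻¹² × 0.187 / 1.43×10⁻⁹ = 4.39×10⁻³ m.

4.39 mm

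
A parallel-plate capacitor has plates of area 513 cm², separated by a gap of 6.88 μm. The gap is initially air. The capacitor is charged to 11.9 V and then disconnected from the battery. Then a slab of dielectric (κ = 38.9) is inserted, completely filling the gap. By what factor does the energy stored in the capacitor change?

0.0257

Isolated ⇒ Q is held fixed.
C₂ = 38.9 C₁ and U = Q²/(2C), so U₂/U₁ = C₁/C₂ = 0.0257.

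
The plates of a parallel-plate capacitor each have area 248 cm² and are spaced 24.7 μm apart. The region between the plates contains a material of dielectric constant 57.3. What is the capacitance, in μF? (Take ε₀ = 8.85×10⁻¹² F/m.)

C ≈ 0.509 μF

A = 248 cm² = 2.48×10⁻² m².
C = κε₀A/d = 57.3 × 8.85×10⁻¹² × 2.48×10⁻² / 2.47×10⁻⁵ = 5.09×10⁻⁷ F.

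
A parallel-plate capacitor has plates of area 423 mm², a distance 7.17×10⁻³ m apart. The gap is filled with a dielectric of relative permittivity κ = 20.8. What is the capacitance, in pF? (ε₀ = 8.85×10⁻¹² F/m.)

C ≈ 10.9 pF

A = 423 mm² = 4.23×10⁻⁴ m².
C = κε₀A/d = 20.8 × 8.85×10⁻¹² × 4.23×10⁻⁴ / 7.17×10⁻³ = 1.09×10⁻¹¹ F.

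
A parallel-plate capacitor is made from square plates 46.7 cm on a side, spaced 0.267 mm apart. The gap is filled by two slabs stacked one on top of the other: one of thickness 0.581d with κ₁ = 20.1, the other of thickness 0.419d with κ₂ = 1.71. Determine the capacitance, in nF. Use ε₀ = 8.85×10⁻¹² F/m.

C ≈ 26.4 nF

A = (46.7 cm)² = 0.218 m².
Stacked slabs ⇒ two capacitors in series, each with the full plate area.
C₁ = κ₁ε₀A/d₁ = 20.1 × 8.85×10⁻¹² × 0.218 / 1.55×10⁻⁴ = 2.50×10⁻⁷ F.
C₂ = κ₂ε₀A/d₂ = 1.71 × 8.85×10⁻¹² × 0.218 / 1.12×10⁻⁴ = 2.95×10⁻⁸ F.
C = (1/C₁ + 1/C₂)⁻¹ = 2.64×10⁻⁸ F.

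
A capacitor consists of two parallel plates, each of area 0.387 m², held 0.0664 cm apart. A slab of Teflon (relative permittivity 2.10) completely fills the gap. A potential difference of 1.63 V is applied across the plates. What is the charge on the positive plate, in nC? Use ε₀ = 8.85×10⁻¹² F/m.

C = κε₀A/d = 2.10 × 8.85×10⁻¹² × 0.387 / 6.64×10⁻⁴ = 1.08×10⁻⁸ F.
Q = CV = 1.08×10⁻⁸ × 1.63 = 1.77×10⁻⁸ C.

17.7 nC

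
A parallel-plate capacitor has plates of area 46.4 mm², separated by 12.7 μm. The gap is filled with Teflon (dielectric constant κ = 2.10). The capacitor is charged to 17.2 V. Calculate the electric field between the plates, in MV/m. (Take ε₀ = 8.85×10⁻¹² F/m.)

E = V/d = 17.2 / 1.27×10⁻⁵ = 1.35×10⁶ V/m.

1.35 MV/m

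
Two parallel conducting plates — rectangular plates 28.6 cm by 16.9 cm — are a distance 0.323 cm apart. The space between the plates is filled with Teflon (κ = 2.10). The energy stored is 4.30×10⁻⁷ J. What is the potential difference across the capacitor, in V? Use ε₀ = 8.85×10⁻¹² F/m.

V ≈ 55.6 V

A = 28.6 × 16.9 cm² = 4.83×10⁻² m².
C = κε₀A/d = 2.10 × 8.85×10⁻¹² × 4.83×10⁻² / 3.23×10⁻³ = 2.78×10⁻¹⁰ F.
V = √(2U/C) = √(2 × 4.30×10⁻⁷ / 2.78×10⁻¹⁰) = 55.6 V.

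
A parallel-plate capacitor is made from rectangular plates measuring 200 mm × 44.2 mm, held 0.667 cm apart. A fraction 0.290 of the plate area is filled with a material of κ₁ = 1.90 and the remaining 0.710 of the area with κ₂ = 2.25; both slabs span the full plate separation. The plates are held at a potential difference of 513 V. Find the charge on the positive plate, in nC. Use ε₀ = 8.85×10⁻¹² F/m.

Q ≈ 12.9 nC

A = 200 × 44.2 mm² = 8.84×10⁻³ m².
Side-by-side slabs ⇒ two capacitors in parallel, each spanning the full gap.
C₁ = κ₁ε₀A₁/d = 1.90 × 8.85×10⁻¹² × 2.56×10⁻³ / 6.67×10⁻³ = 6.46×10⁻¹² F.
C₂ = κ₂ε₀A₂/d = 2.25 × 8.85×10⁻¹² × 6.28×10⁻³ / 6.67×10⁻³ = 1.87×10⁻¹¹ F.
C = C₁ + C₂ = 2.52×10⁻¹¹ F.
Q = CV = 2.52×10⁻¹¹ × 513 = 1.29×10⁻⁸ C.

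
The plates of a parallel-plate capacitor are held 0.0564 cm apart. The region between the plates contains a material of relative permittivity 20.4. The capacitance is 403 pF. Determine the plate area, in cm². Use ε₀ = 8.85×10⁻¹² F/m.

A ≈ 12.6 cm²

A = Cd/(κε₀) = 4.03×10⁻¹⁰ × 5.64×10⁻⁴ / (20.4 × 8.85×10⁻¹²) = 1.26×10⁻³ m².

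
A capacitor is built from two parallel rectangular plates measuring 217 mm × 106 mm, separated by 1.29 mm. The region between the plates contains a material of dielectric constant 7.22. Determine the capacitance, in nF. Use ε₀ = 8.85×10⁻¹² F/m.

1.14 nF

A = 217 × 106 mm² = 2.30×10⁻² m².
C = κε₀A/d = 7.22 × 8.85×10⁻¹² × 2.30×10⁻² / 1.29×10⁻³ = 1.14×10⁻⁹ F.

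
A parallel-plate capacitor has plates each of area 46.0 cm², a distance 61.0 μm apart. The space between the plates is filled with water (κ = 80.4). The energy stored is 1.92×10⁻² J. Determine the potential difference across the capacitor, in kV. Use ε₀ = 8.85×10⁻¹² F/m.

V ≈ 0.846 kV

A = 46.0 cm² = 4.60×10⁻³ m².
C = κε₀A/d = 80.4 × 8.85×10⁻¹² × 4.60×10⁻³ / 6.10×10⁻⁵ = 5.37×10⁻⁸ F.
V = √(2U/C) = √(2 × 1.92×10⁻² / 5.37×10⁻⁸) = 8.46×10² V.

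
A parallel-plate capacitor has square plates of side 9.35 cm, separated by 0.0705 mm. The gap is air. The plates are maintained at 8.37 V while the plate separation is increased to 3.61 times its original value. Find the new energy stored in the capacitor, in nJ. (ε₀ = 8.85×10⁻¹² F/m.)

A = (9.35 cm)² = 8.74×10⁻³ m².
Initially C₁ = ε₀A/d = 8.85×10⁻¹² × 8.74×10⁻³ / 7.05×10⁻⁵ = 1.10×10⁻⁹ F.
U₁ = 3.84×10⁻⁸ J.
Battery connected ⇒ V is held fixed. C₂ = 0.277 C₁ and U = ½CV², so U₂/U₁ = C₂/C₁ = 0.277.
U₂ = 0.277 × 3.84×10⁻⁸ = 1.06×10⁻⁸ J.

U ≈ 10.6 nJ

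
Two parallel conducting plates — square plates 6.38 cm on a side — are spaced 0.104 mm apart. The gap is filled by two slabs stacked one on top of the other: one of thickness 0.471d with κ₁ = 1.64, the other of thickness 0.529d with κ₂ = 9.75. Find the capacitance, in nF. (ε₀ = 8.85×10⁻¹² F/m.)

C ≈ 1.01 nF

A = (6.38 cm)² = 4.07×10⁻³ m².
Stacked slabs ⇒ two capacitors in series, each with the full plate area.
C₁ = κ₁ε₀A/d₁ = 1.64 × 8.85×10⁻¹² × 4.07×10⁻³ / 4.90×10⁻⁵ = 1.21×10⁻⁹ F.
C₂ = κ₂ε₀A/d₂ = 9.75 × 8.85×10⁻¹² × 4.07×10⁻³ / 5.50×10⁻⁵ = 6.38×10⁻⁹ F.
C = (1/C₁ + 1/C₂)⁻¹ = 1.01×10⁻⁹ F.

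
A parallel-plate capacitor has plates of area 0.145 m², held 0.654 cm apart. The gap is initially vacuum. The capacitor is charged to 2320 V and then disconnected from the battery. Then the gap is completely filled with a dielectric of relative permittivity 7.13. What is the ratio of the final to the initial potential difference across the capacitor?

Isolated ⇒ Q is held fixed.
C₂ = 7.13 C₁ and V = Q/C, so V₂/V₁ = C₁/C₂ = 0.140.

0.140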